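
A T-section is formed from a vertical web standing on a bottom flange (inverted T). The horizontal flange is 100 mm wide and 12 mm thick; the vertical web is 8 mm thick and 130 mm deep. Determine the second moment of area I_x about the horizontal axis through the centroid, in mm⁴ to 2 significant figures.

Decompose the section into non-overlapping parts with the origin at the bottom-left of its bounding rectangle.
Flange: 100 × 12, A = 1 200 mm², y = 6 mm, Ī = 14 400 mm⁴.
Web: 8 × 130, A = 1 040 mm², y = 77 mm, Ī = 1 464 667 mm⁴.
Centroid: ȳ = ΣA·y / ΣA = 38.96 mm.
Transfer each piece to the horizontal axis through the centroid using Ī + A·d² with d = y − 38.96:
  flange: d = -32.96 mm → contributes +1 318 373 mm⁴
  web: d = 38.04 mm → contributes +2 969 251 mm⁴
Total I = 4 287 624 mm⁴.

I_x ≈ 4.3 × 10⁶ mm⁴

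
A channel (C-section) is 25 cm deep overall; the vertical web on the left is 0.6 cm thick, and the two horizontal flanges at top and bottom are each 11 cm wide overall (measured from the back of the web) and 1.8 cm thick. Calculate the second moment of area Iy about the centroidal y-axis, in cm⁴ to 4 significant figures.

Break the section into simple shapes (no overlaps), measuring from the bottom-left corner of the bounding box.
Web: 0.6 × 25, A = 15 cm², x = 0.3 cm, Ī = 0.45 cm⁴.
Top flange (beyond web): 10.4 × 1.8, A = 18.72 cm², x = 5.8 cm, Ī = 168.73 cm⁴.
Bottom flange (beyond web): 10.4 × 1.8, A = 18.72 cm², x = 5.8 cm, Ī = 168.73 cm⁴.
Centroid: x̄ = ΣA·x / ΣA = 4.22677 cm.
Transfer each piece to the centroidal y-axis using Ī + A·d² with d = x − 4.22677:
  web: d = -3.92677 cm → contributes +231.743 cm⁴
  top flange (beyond web): d = 1.57323 cm → contributes +215.062 cm⁴
  bottom flange (beyond web): d = 1.57323 cm → contributes +215.062 cm⁴
Total I = 661.868 cm⁴.

Iy ≈ 661.9 cm⁴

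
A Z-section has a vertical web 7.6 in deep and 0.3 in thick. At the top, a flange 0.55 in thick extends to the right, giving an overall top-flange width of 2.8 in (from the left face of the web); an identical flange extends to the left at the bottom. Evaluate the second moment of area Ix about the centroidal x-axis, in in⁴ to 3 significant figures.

Ix ≈ 45.2 in⁴

Decompose the section into non-overlapping parts with the origin at the bottom-left of its bounding rectangle.
Web: 0.3 × 7.6, A = 2.28 in², y = 3.8 in, Ī = 10.974 in⁴.
Top flange (beyond web): 2.5 × 0.55, A = 1.375 in², y = 7.325 in, Ī = 0.034661 in⁴.
Bottom flange (beyond web): 2.5 × 0.55, A = 1.375 in², y = 0.275 in, Ī = 0.034661 in⁴.
Centroid: ȳ = ΣA·y / ΣA = 3.8 in.
Transfer each piece to the centroidal x-axis using Ī + A·d² with d = y − 3.8:
  web: d = 0 in → contributes +10.974 in⁴
  top flange (beyond web): d = 3.525 in → contributes +17.12 in⁴
  bottom flange (beyond web): d = -3.525 in → contributes +17.12 in⁴
Total I = 45.214 in⁴.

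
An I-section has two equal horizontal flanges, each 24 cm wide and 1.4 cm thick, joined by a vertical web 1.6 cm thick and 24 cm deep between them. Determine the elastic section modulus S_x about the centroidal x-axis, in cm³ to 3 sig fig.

S_x ≈ 947 cm³

Break the section into simple shapes (no overlaps), measuring from the bottom-left corner of the bounding box.
Bottom flange: 24 × 1.4, A = 33.6 cm², y = 0.7 cm, Ī = 5.488 cm⁴.
Web: 1.6 × 24, A = 38.4 cm², y = 13.4 cm, Ī = 1843.2 cm⁴.
Top flange: 24 × 1.4, A = 33.6 cm², y = 26.1 cm, Ī = 5.488 cm⁴.
By symmetry the centroid is at mid-height, ȳ = 13.4 cm.
Transfer each piece to the centroidal x-axis using Ī + A·d² with d = y − 13.4:
  bottom flange: d = -12.7 cm → contributes +5424.8 cm⁴
  web: d = 0 cm → contributes +1843.2 cm⁴
  top flange: d = 12.7 cm → contributes +5424.8 cm⁴
Total I = 12 693 cm⁴.
Extreme fibre distance c = 13.4 cm; S = I/c = 947.23 cm³.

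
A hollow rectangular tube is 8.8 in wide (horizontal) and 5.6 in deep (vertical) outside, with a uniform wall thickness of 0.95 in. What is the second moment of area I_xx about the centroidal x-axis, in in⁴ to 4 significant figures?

Break the section into simple shapes (no overlaps), measuring from the bottom-left corner of the bounding box.
Outer rectangle: 8.8 × 5.6, A = 49.28 in², y = 2.8 in, Ī = 128.785 in⁴.
Inner void (subtracted): 6.9 × 3.7, A = 25.53 in², y = 2.8 in, Ī = 29.1255 in⁴.
By symmetry the centroid is at mid-height, ȳ = 2.8 in.
All pieces are centred on the centroidal x-axis, so I = ΣĪ (holes subtracted) = 99.6596 in⁴.

I_xx ≈ 99.66 in⁴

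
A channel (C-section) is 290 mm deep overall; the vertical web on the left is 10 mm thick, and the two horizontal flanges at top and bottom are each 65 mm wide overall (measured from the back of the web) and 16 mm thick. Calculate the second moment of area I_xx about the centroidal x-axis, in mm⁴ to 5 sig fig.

Break the section into simple shapes (no overlaps), measuring from the bottom-left corner of the bounding box.
Web: 10 × 290, A = 2 900 mm², y = 145 mm, Ī = 20 324 167 mm⁴.
Top flange (beyond web): 55 × 16, A = 880 mm², y = 282 mm, Ī = 18773.33 mm⁴.
Bottom flange (beyond web): 55 × 16, A = 880 mm², y = 8 mm, Ī = 18773.33 mm⁴.
By symmetry the centroid is at mid-height, ȳ = 145 mm.
Transfer each piece to the centroidal x-axis using Ī + A·d² with d = y − 145:
  web: d = 0 mm → contributes +20 324 167 mm⁴
  top flange (beyond web): d = 137 mm → contributes +16 535 493 mm⁴
  bottom flange (beyond web): d = -137 mm → contributes +16 535 493 mm⁴
Total I = 53 395 153 mm⁴.

I_xx ≈ 5.3395 × 10⁷ mm⁴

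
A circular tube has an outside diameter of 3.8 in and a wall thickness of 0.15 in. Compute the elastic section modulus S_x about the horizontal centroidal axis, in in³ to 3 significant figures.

S_x ≈ 1.51 in³

Decompose the section into non-overlapping parts with the origin at the bottom-left of its bounding rectangle.
Outer circle: ⌀3.8, A = 11.341 in², y = 1.9 in, Ī = 10.235 in⁴.
Bore (subtracted): ⌀3.5, A = 9.6211 in², y = 1.9 in, Ī = 7.3662 in⁴.
By symmetry the centroid is at mid-height, ȳ = 1.9 in.
All pieces are centred on the horizontal centroidal axis, so I = ΣĪ (holes subtracted) = 2.8692 in⁴.
Extreme fibre distance c = 1.9 in; S = I/c = 1.5101 in³.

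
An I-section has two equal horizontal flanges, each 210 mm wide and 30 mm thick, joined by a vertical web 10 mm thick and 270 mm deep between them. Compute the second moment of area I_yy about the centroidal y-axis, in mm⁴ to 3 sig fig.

Treat the section as a set of non-overlapping primitives; coordinates are from the bounding-box lower-left.
Bottom flange: 210 × 30, A = 6 300 mm², x = 105 mm, Ī = 23 152 500 mm⁴.
Web: 10 × 270, A = 2 700 mm², x = 105 mm, Ī = 22 500 mm⁴.
Top flange: 210 × 30, A = 6 300 mm², x = 105 mm, Ī = 23 152 500 mm⁴.
By symmetry the centroid is at mid-width, x̄ = 105 mm.
All pieces are centred on the centroidal y-axis, so I = ΣĪ = 46 327 500 mm⁴.

I_yy ≈ 4.63 × 10⁷ mm⁴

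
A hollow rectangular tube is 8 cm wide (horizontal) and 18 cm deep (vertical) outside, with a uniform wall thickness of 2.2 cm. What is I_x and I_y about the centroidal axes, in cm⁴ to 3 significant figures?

I_x ≈ 3130 cm⁴, I_y ≈ 715 cm⁴

Break the section into simple shapes (no overlaps), measuring from the bottom-left corner of the bounding box.
Outer rectangle: 8 × 18, A = 144 cm², y = 9 cm, Ī = 3 888 cm⁴.
Inner void (subtracted): 3.6 × 13.6, A = 48.96 cm², y = 9 cm, Ī = 754.64 cm⁴.
By symmetry the centroid is at mid-height, ȳ = 9 cm.
All pieces are centred on the centroidal x-axis, so I = ΣĪ (holes subtracted) = 3133.4 cm⁴.
Repeating about the centroidal y-axis gives I_y = 715.12 cm⁴.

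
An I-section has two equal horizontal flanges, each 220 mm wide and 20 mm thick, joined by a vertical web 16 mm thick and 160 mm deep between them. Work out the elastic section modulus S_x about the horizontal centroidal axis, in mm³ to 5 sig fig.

Decompose the section into non-overlapping parts with the origin at the bottom-left of its bounding rectangle.
Bottom flange: 220 × 20, A = 4 400 mm², y = 10 mm, Ī = 146666.7 mm⁴.
Web: 16 × 160, A = 2 560 mm², y = 100 mm, Ī = 5 461 333 mm⁴.
Top flange: 220 × 20, A = 4 400 mm², y = 190 mm, Ī = 146666.7 mm⁴.
By symmetry the centroid is at mid-height, ȳ = 100 mm.
Transfer each piece to the horizontal centroidal axis using Ī + A·d² with d = y − 100:
  bottom flange: d = -90 mm → contributes +35 786 667 mm⁴
  web: d = 0 mm → contributes +5 461 333 mm⁴
  top flange: d = 90 mm → contributes +35 786 667 mm⁴
Total I = 77 034 667 mm⁴.
Extreme fibre distance c = 100 mm; S = I/c = 770346.7 mm³.

S_x ≈ 7.7035 × 10⁵ mm³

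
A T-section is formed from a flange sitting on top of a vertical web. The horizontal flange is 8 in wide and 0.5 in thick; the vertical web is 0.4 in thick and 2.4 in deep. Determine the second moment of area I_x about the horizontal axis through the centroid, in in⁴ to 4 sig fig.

I_x ≈ 2.172 in⁴

Break the section into simple shapes (no overlaps), measuring from the bottom-left corner of the bounding box.
Flange: 8 × 0.5, A = 4 in², y = 2.65 in, Ī = 0.0833333 in⁴.
Web: 0.4 × 2.4, A = 0.96 in², y = 1.2 in, Ī = 0.4608 in⁴.
Centroid: ȳ = ΣA·y / ΣA = 2.36935 in.
Transfer each piece to the horizontal axis through the centroid using Ī + A·d² with d = y − 2.36935:
  flange: d = 0.280645 in → contributes +0.39838 in⁴
  web: d = -1.16935 in → contributes +1.7735 in⁴
Total I = 2.17188 in⁴.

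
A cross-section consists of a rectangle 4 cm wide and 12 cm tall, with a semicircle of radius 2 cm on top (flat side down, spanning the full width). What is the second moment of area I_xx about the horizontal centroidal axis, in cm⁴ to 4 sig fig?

I_xx ≈ 838.4 cm⁴

Break the section into simple shapes (no overlaps), measuring from the bottom-left corner of the bounding box.
Rectangular body: 4 × 12, A = 48 cm², y = 6 cm, Ī = 576 cm⁴.
Semicircular cap: semicircle r = 2, A = 6.28319 cm², y = 12.8488 cm, Ī = 1.75611 cm⁴.
Centroid: ȳ = ΣA·y / ΣA = 6.79274 cm.
Transfer each piece to the horizontal centroidal axis using Ī + A·d² with d = y − 6.79274:
  rectangular body: d = -0.79274 cm → contributes +606.165 cm⁴
  semicircular cap: d = 6.05609 cm → contributes +232.199 cm⁴
Total I = 838.364 cm⁴.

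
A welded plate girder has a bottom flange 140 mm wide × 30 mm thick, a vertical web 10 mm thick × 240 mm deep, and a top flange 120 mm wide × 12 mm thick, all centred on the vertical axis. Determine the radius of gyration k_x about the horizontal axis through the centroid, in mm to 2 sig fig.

k_x ≈ 110 mm

Split into non-overlapping primitives; take the origin at the lower-left of the bounding box.
Bottom plate: 140 × 30, A = 4 200 mm², y = 15 mm, Ī = 315 000 mm⁴.
Web plate: 10 × 240, A = 2 400 mm², y = 150 mm, Ī = 11 520 000 mm⁴.
Top plate: 120 × 12, A = 1 440 mm², y = 276 mm, Ī = 17 280 mm⁴.
Centroid: ȳ = ΣA·y / ΣA = 102 mm.
Transfer each piece to the horizontal axis through the centroid using Ī + A·d² with d = y − 102:
  bottom plate: d = -87.04 mm → contributes +32 137 531 mm⁴
  web plate: d = 47.96 mm → contributes +17 039 288 mm⁴
  top plate: d = 174 mm → contributes +43 592 285 mm⁴
Total I = 92 769 104 mm⁴.
Radius of gyration: k = √(I/A) = √(92 769 104 / 8 040) = 107.4 mm.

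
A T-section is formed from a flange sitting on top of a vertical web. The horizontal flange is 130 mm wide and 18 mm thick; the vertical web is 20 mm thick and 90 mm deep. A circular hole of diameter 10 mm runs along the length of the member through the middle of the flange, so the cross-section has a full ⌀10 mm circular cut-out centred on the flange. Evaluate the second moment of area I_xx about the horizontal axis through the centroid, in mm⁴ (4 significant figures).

I_xx ≈ 4.200 × 10⁶ mm⁴

Split into non-overlapping primitives; take the origin at the lower-left of the bounding box.
Flange: 130 × 18, A = 2 340 mm², y = 99 mm, Ī = 63 180 mm⁴.
Web: 20 × 90, A = 1 800 mm², y = 45 mm, Ī = 1 215 000 mm⁴.
Hole (subtracted): ⌀10, A = 78.5398 mm², y = 99 mm, Ī = 490.874 mm⁴.
Centroid: ȳ = ΣA·y / ΣA = 75.0677 mm.
Transfer each piece to the horizontal axis through the centroid using Ī + A·d² with d = y − 75.0677:
  flange: d = 23.9323 mm → contributes +1 403 424 mm⁴
  web: d = -30.0677 mm → contributes +2 842 322 mm⁴
  hole: d = 23.9323 mm → contributes −45474.9 mm⁴
Total I = 4 200 272 mm⁴.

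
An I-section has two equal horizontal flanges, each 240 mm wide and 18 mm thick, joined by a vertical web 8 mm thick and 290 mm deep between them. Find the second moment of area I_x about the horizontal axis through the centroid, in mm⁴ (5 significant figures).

Split into non-overlapping primitives; take the origin at the lower-left of the bounding box.
Bottom flange: 240 × 18, A = 4 320 mm², y = 9 mm, Ī = 116 640 mm⁴.
Web: 8 × 290, A = 2 320 mm², y = 163 mm, Ī = 16 259 333 mm⁴.
Top flange: 240 × 18, A = 4 320 mm², y = 317 mm, Ī = 116 640 mm⁴.
By symmetry the centroid is at mid-height, ȳ = 163 mm.
Transfer each piece to the horizontal axis through the centroid using Ī + A·d² with d = y − 163:
  bottom flange: d = -154 mm → contributes +102 569 760 mm⁴
  web: d = 0 mm → contributes +16 259 333 mm⁴
  top flange: d = 154 mm → contributes +102 569 760 mm⁴
Total I = 221 398 853 mm⁴.

I_x ≈ 2.2140 × 10⁸ mm⁴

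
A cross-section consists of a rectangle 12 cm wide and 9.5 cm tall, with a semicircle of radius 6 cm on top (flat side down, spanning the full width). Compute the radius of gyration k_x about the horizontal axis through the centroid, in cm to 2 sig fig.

k_x ≈ 4.2 cm

Treat the section as a set of non-overlapping primitives; coordinates are from the bounding-box lower-left.
Rectangular body: 12 × 9.5, A = 114 cm², y = 4.75 cm, Ī = 857.4 cm⁴.
Semicircular cap: semicircle r = 6, A = 56.55 cm², y = 12.05 cm, Ī = 142.2 cm⁴.
Centroid: ȳ = ΣA·y / ΣA = 7.169 cm.
Transfer each piece to the horizontal axis through the centroid using Ī + A·d² with d = y − 7.169:
  rectangular body: d = -2.419 cm → contributes +1 525 cm⁴
  semicircular cap: d = 4.877 cm → contributes +1 487 cm⁴
Total I = 3 012 cm⁴.
Radius of gyration: k = √(I/A) = √(3 012 / 170.5) = 4.202 cm.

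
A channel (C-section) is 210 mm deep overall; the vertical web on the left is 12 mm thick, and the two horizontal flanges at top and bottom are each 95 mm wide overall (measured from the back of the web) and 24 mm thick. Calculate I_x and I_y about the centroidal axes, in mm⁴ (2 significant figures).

Treat the section as a set of non-overlapping primitives; coordinates are from the bounding-box lower-left.
Web: 12 × 210, A = 2 520 mm², y = 105 mm, Ī = 9 261 000 mm⁴.
Top flange (beyond web): 83 × 24, A = 1 992 mm², y = 198 mm, Ī = 95 616 mm⁴.
Bottom flange (beyond web): 83 × 24, A = 1 992 mm², y = 12 mm, Ī = 95 616 mm⁴.
By symmetry the centroid is at mid-height, ȳ = 105 mm.
Transfer each piece to the centroidal x-axis using Ī + A·d² with d = y − 105:
  web: d = 0 mm → contributes +9 261 000 mm⁴
  top flange (beyond web): d = 93 mm → contributes +17 324 424 mm⁴
  bottom flange (beyond web): d = -93 mm → contributes +17 324 424 mm⁴
Total I = 43 909 848 mm⁴.
For the y-axis: x̄ = 35.1 mm.
Repeating about the centroidal y-axis gives I_y = 5 800 172 mm⁴.

I_x ≈ 4.4 × 10⁷ mm⁴, I_y ≈ 5.8 × 10⁶ mm⁴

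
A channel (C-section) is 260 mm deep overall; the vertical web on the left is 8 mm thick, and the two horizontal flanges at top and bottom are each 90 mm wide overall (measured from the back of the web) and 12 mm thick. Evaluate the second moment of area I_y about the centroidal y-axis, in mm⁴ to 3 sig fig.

Break the section into simple shapes (no overlaps), measuring from the bottom-left corner of the bounding box.
Web: 8 × 260, A = 2 080 mm², x = 4 mm, Ī = 11 093 mm⁴.
Top flange (beyond web): 82 × 12, A = 984 mm², x = 49 mm, Ī = 551 368 mm⁴.
Bottom flange (beyond web): 82 × 12, A = 984 mm², x = 49 mm, Ī = 551 368 mm⁴.
Centroid: x̄ = ΣA·x / ΣA = 25.877 mm.
Transfer each piece to the centroidal y-axis using Ī + A·d² with d = x − 25.877:
  web: d = -21.877 mm → contributes +1 006 631 mm⁴
  top flange (beyond web): d = 23.123 mm → contributes +1 077 465 mm⁴
  bottom flange (beyond web): d = 23.123 mm → contributes +1 077 465 mm⁴
Total I = 3 161 561 mm⁴.

I_y ≈ 3.16 × 10⁶ mm⁴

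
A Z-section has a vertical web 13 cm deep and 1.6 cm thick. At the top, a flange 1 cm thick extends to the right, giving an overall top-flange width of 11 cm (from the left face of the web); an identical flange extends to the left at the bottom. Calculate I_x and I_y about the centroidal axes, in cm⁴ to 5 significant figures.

Decompose the section into non-overlapping parts with the origin at the bottom-left of its bounding rectangle.
Web: 1.6 × 13, A = 20.8 cm², y = 6.5 cm, Ī = 292.9333 cm⁴.
Top flange (beyond web): 9.4 × 1, A = 9.4 cm², y = 12.5 cm, Ī = 0.7833333 cm⁴.
Bottom flange (beyond web): 9.4 × 1, A = 9.4 cm², y = 0.5 cm, Ī = 0.7833333 cm⁴.
Centroid: ȳ = ΣA·y / ΣA = 6.5 cm.
Transfer each piece to the centroidal x-axis using Ī + A·d² with d = y − 6.5:
  web: d = 0 cm → contributes +292.9333 cm⁴
  top flange (beyond web): d = 6 cm → contributes +339.1833 cm⁴
  bottom flange (beyond web): d = -6 cm → contributes +339.1833 cm⁴
Total I = 971.3 cm⁴.
For the y-axis: x̄ = 10.2 cm.
Repeating about the centroidal y-axis gives I_y = 711.568 cm⁴.

I_x ≈ 971.30 cm⁴, I_y ≈ 711.57 cm⁴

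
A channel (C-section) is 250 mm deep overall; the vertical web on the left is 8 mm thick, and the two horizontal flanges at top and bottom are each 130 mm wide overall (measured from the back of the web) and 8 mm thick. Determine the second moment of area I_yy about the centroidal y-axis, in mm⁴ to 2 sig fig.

I_yy ≈ 6.6 × 10⁶ mm⁴

Decompose the section into non-overlapping parts with the origin at the bottom-left of its bounding rectangle.
Web: 8 × 250, A = 2 000 mm², x = 4 mm, Ī = 10 667 mm⁴.
Top flange (beyond web): 122 × 8, A = 976 mm², x = 69 mm, Ī = 1 210 565 mm⁴.
Bottom flange (beyond web): 122 × 8, A = 976 mm², x = 69 mm, Ī = 1 210 565 mm⁴.
Centroid: x̄ = ΣA·x / ΣA = 36.11 mm.
Transfer each piece to the centroidal y-axis using Ī + A·d² with d = x − 36.11:
  web: d = -32.11 mm → contributes +2 072 163 mm⁴
  top flange (beyond web): d = 32.89 mm → contributes +2 266 660 mm⁴
  bottom flange (beyond web): d = 32.89 mm → contributes +2 266 660 mm⁴
Total I = 6 605 482 mm⁴.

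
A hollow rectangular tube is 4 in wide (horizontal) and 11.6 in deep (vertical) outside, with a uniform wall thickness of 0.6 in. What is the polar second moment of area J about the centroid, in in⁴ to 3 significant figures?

Decompose the section into non-overlapping parts with the origin at the bottom-left of its bounding rectangle.
Outer rectangle: 4 × 11.6, A = 46.4 in², y = 5.8 in, Ī = 520.3 in⁴.
Inner void (subtracted): 2.8 × 10.4, A = 29.12 in², y = 5.8 in, Ī = 262.47 in⁴.
By symmetry the centroid is at mid-height, ȳ = 5.8 in.
All pieces are centred on the centroidal x-axis, so I = ΣĪ (holes subtracted) = 257.83 in⁴.
Repeating about the centroidal y-axis gives I_y = 42.842 in⁴.
Polar second moment: J = I_x + I_y = 300.67 in⁴.

J ≈ 301 in⁴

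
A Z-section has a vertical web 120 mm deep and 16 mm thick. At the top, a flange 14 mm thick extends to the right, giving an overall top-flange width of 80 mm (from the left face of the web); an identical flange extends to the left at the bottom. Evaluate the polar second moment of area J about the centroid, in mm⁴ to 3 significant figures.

J ≈ 1.09 × 10⁷ mm⁴

Break the section into simple shapes (no overlaps), measuring from the bottom-left corner of the bounding box.
Web: 16 × 120, A = 1 920 mm², y = 60 mm, Ī = 2 304 000 mm⁴.
Top flange (beyond web): 64 × 14, A = 896 mm², y = 113 mm, Ī = 14 635 mm⁴.
Bottom flange (beyond web): 64 × 14, A = 896 mm², y = 7 mm, Ī = 14 635 mm⁴.
Centroid: ȳ = ΣA·y / ΣA = 60 mm.
Transfer each piece to the centroidal x-axis using Ī + A·d² with d = y − 60:
  web: d = 0 mm → contributes +2 304 000 mm⁴
  top flange (beyond web): d = 53 mm → contributes +2 531 499 mm⁴
  bottom flange (beyond web): d = -53 mm → contributes +2 531 499 mm⁴
Total I = 7 366 997 mm⁴.
For the y-axis: x̄ = 72 mm.
Repeating about the centroidal y-axis gives I_y = 3 519 829 mm⁴.
Polar second moment: J = I_x + I_y = 10 886 827 mm⁴.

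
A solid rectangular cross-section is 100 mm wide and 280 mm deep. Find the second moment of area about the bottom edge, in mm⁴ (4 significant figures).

I_base ≈ 7.317 × 10⁸ mm⁴

The section: 100 × 280, A = 28 000 mm², y = 140 mm, Ī = 182 933 333 mm⁴.
Transfer it to a horizontal axis along the bottom face using Ī + A·d² with d = y − 0:
  the section: d = 140 mm → contributes +731 733 333 mm⁴
Total I = 731 733 333 mm⁴.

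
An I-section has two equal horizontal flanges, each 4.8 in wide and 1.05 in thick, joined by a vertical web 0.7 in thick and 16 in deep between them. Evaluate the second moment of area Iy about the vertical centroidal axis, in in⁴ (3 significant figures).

Decompose the section into non-overlapping parts with the origin at the bottom-left of its bounding rectangle.
Bottom flange: 4.8 × 1.05, A = 5.04 in², x = 2.4 in, Ī = 9.6768 in⁴.
Web: 0.7 × 16, A = 11.2 in², x = 2.4 in, Ī = 0.45733 in⁴.
Top flange: 4.8 × 1.05, A = 5.04 in², x = 2.4 in, Ī = 9.6768 in⁴.
By symmetry the centroid is at mid-width, x̄ = 2.4 in.
All pieces are centred on the vertical centroidal axis, so I = ΣĪ = 19.811 in⁴.

Iy ≈ 19.8 in⁴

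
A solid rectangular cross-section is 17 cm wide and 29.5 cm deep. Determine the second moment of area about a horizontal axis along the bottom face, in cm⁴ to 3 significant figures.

The section: 17 × 29.5, A = 501.5 cm², y = 14.75 cm, Ī = 36 369 cm⁴.
Transfer it to the base of the section using Ī + A·d² with d = y − 0:
  the section: d = 14.75 cm → contributes +145 477 cm⁴
Total I = 145 477 cm⁴.

I_base ≈ 1.45 × 10⁵ cm⁴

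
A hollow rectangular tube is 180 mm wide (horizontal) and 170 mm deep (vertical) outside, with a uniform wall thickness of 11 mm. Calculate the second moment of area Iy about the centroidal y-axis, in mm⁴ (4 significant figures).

Decompose the section into non-overlapping parts with the origin at the bottom-left of its bounding rectangle.
Outer rectangle: 180 × 170, A = 30 600 mm², x = 90 mm, Ī = 82 620 000 mm⁴.
Inner void (subtracted): 158 × 148, A = 23 384 mm², x = 90 mm, Ī = 48 646 515 mm⁴.
By symmetry the centroid is at mid-width, x̄ = 90 mm.
All pieces are centred on the centroidal y-axis, so I = ΣĪ (holes subtracted) = 33 973 485 mm⁴.

Iy ≈ 3.397 × 10⁷ mm⁴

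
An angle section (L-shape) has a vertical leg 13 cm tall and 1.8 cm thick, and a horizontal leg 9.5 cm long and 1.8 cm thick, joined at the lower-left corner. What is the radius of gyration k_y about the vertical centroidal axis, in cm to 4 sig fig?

k_y ≈ 2.698 cm

Decompose the section into non-overlapping parts with the origin at the bottom-left of its bounding rectangle.
Vertical leg: 1.8 × 13, A = 23.4 cm², x = 0.9 cm, Ī = 6.318 cm⁴.
Horizontal leg (remainder): 7.7 × 1.8, A = 13.86 cm², x = 5.65 cm, Ī = 68.48 cm⁴.
Centroid: x̄ = ΣA·x / ΣA = 2.66691 cm.
Transfer each piece to the vertical centroidal axis using Ī + A·d² with d = x − 2.66691:
  vertical leg: d = -1.76691 cm → contributes +79.372 cm⁴
  horizontal leg (remainder): d = 2.98309 cm → contributes +191.818 cm⁴
Total I = 271.19 cm⁴.
Radius of gyration: k = √(I/A) = √(271.19 / 37.26) = 2.69783 cm.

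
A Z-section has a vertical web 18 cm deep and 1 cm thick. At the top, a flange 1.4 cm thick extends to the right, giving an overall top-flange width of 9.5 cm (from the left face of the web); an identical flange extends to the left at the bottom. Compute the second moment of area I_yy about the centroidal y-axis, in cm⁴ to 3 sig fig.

I_yy ≈ 682 cm⁴

Decompose the section into non-overlapping parts with the origin at the bottom-left of its bounding rectangle.
Web: 1 × 18, A = 18 cm², x = 9 cm, Ī = 1.5 cm⁴.
Top flange (beyond web): 8.5 × 1.4, A = 11.9 cm², x = 13.75 cm, Ī = 71.648 cm⁴.
Bottom flange (beyond web): 8.5 × 1.4, A = 11.9 cm², x = 4.25 cm, Ī = 71.648 cm⁴.
Centroid: x̄ = ΣA·x / ΣA = 9 cm.
Transfer each piece to the centroidal y-axis using Ī + A·d² with d = x − 9:
  web: d = 0 cm → contributes +1.5 cm⁴
  top flange (beyond web): d = 4.75 cm → contributes +340.14 cm⁴
  bottom flange (beyond web): d = -4.75 cm → contributes +340.14 cm⁴
Total I = 681.78 cm⁴.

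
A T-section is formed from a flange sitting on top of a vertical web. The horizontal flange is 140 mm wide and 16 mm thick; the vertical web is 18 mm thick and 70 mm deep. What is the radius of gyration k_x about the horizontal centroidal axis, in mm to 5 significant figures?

k_x ≈ 24.221 mm

Treat the section as a set of non-overlapping primitives; coordinates are from the bounding-box lower-left.
Flange: 140 × 16, A = 2 240 mm², y = 78 mm, Ī = 47786.67 mm⁴.
Web: 18 × 70, A = 1 260 mm², y = 35 mm, Ī = 514 500 mm⁴.
Centroid: ȳ = ΣA·y / ΣA = 62.52 mm.
Transfer each piece to the horizontal centroidal axis using Ī + A·d² with d = y − 62.52:
  flange: d = 15.48 mm → contributes +584558.8 mm⁴
  web: d = -27.52 mm → contributes +1 468 762 mm⁴
Total I = 2 053 320 mm⁴.
Radius of gyration: k = √(I/A) = √(2 053 320 / 3 500) = 24.22113 mm.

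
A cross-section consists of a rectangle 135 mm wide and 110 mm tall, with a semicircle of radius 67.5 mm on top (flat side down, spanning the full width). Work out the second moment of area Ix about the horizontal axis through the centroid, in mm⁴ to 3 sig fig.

Ix ≈ 5.10 × 10⁷ mm⁴

Treat the section as a set of non-overlapping primitives; coordinates are from the bounding-box lower-left.
Rectangular body: 135 × 110, A = 14 850 mm², y = 55 mm, Ī = 14 973 750 mm⁴.
Semicircular cap: semicircle r = 67.5, A = 7156.9 mm², y = 138.65 mm, Ī = 2 278 490 mm⁴.
Centroid: ȳ = ΣA·y / ΣA = 82.203 mm.
Transfer each piece to the horizontal axis through the centroid using Ī + A·d² with d = y − 82.203:
  rectangular body: d = -27.203 mm → contributes +25 963 098 mm⁴
  semicircular cap: d = 56.445 mm → contributes +25 080 386 mm⁴
Total I = 51 043 484 mm⁴.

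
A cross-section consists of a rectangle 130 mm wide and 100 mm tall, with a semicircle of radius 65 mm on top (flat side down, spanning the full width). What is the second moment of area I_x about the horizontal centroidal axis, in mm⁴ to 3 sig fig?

I_x ≈ 3.92 × 10⁷ mm⁴

Decompose the section into non-overlapping parts with the origin at the bottom-left of its bounding rectangle.
Rectangular body: 130 × 100, A = 13 000 mm², y = 50 mm, Ī = 10 833 333 mm⁴.
Semicircular cap: semicircle r = 65, A = 6636.6 mm², y = 127.59 mm, Ī = 1 959 230 mm⁴.
Centroid: ȳ = ΣA·y / ΣA = 76.222 mm.
Transfer each piece to the horizontal centroidal axis using Ī + A·d² with d = y − 76.222:
  rectangular body: d = -26.222 mm → contributes +19 772 142 mm⁴
  semicircular cap: d = 51.365 mm → contributes +19 468 837 mm⁴
Total I = 39 240 978 mm⁴.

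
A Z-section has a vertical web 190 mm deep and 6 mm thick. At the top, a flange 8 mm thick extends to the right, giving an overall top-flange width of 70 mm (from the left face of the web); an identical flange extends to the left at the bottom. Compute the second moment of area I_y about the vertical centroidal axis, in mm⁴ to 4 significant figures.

Split into non-overlapping primitives; take the origin at the lower-left of the bounding box.
Web: 6 × 190, A = 1 140 mm², x = 67 mm, Ī = 3 420 mm⁴.
Top flange (beyond web): 64 × 8, A = 512 mm², x = 102 mm, Ī = 174 763 mm⁴.
Bottom flange (beyond web): 64 × 8, A = 512 mm², x = 32 mm, Ī = 174 763 mm⁴.
Centroid: x̄ = ΣA·x / ΣA = 67 mm.
Transfer each piece to the vertical centroidal axis using Ī + A·d² with d = x − 67:
  web: d = 0 mm → contributes +3 420 mm⁴
  top flange (beyond web): d = 35 mm → contributes +801 963 mm⁴
  bottom flange (beyond web): d = -35 mm → contributes +801 963 mm⁴
Total I = 1 607 345 mm⁴.

I_y ≈ 1.607 × 10⁶ mm⁴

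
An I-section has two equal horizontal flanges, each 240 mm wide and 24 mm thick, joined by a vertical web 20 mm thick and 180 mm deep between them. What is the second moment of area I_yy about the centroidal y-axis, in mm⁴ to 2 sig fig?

Split into non-overlapping primitives; take the origin at the lower-left of the bounding box.
Bottom flange: 240 × 24, A = 5 760 mm², x = 120 mm, Ī = 27 648 000 mm⁴.
Web: 20 × 180, A = 3 600 mm², x = 120 mm, Ī = 120 000 mm⁴.
Top flange: 240 × 24, A = 5 760 mm², x = 120 mm, Ī = 27 648 000 mm⁴.
By symmetry the centroid is at mid-width, x̄ = 120 mm.
All pieces are centred on the centroidal y-axis, so I = ΣĪ = 55 416 000 mm⁴.

I_yy ≈ 5.5 × 10⁷ mm⁴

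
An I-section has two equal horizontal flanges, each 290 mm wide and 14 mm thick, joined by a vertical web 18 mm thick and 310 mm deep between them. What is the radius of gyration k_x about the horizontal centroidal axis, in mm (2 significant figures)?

k_x ≈ 140 mm

Treat the section as a set of non-overlapping primitives; coordinates are from the bounding-box lower-left.
Bottom flange: 290 × 14, A = 4 060 mm², y = 7 mm, Ī = 66 313 mm⁴.
Web: 18 × 310, A = 5 580 mm², y = 169 mm, Ī = 44 686 500 mm⁴.
Top flange: 290 × 14, A = 4 060 mm², y = 331 mm, Ī = 66 313 mm⁴.
By symmetry the centroid is at mid-height, ȳ = 169 mm.
Transfer each piece to the horizontal centroidal axis using Ī + A·d² with d = y − 169:
  bottom flange: d = -162 mm → contributes +106 616 953 mm⁴
  web: d = 0 mm → contributes +44 686 500 mm⁴
  top flange: d = 162 mm → contributes +106 616 953 mm⁴
Total I = 257 920 407 mm⁴.
Radius of gyration: k = √(I/A) = √(257 920 407 / 13 700) = 137.2 mm.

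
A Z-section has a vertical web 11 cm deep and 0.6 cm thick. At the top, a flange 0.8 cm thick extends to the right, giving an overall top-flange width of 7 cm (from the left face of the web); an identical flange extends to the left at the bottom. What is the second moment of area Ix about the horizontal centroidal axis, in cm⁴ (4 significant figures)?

Decompose the section into non-overlapping parts with the origin at the bottom-left of its bounding rectangle.
Web: 0.6 × 11, A = 6.6 cm², y = 5.5 cm, Ī = 66.55 cm⁴.
Top flange (beyond web): 6.4 × 0.8, A = 5.12 cm², y = 10.6 cm, Ī = 0.273067 cm⁴.
Bottom flange (beyond web): 6.4 × 0.8, A = 5.12 cm², y = 0.4 cm, Ī = 0.273067 cm⁴.
Centroid: ȳ = ΣA·y / ΣA = 5.5 cm.
Transfer each piece to the horizontal centroidal axis using Ī + A·d² with d = y − 5.5:
  web: d = 0 cm → contributes +66.55 cm⁴
  top flange (beyond web): d = 5.1 cm → contributes +133.444 cm⁴
  bottom flange (beyond web): d = -5.1 cm → contributes +133.444 cm⁴
Total I = 333.439 cm⁴.

Ix ≈ 333.4 cm⁴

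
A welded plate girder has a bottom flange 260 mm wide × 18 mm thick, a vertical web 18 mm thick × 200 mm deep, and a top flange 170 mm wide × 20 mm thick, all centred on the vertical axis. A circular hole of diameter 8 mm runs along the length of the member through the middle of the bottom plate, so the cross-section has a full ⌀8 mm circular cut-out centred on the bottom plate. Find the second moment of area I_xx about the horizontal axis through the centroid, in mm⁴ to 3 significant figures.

Break the section into simple shapes (no overlaps), measuring from the bottom-left corner of the bounding box.
Bottom plate: 260 × 18, A = 4 680 mm², y = 9 mm, Ī = 126 360 mm⁴.
Web plate: 18 × 200, A = 3 600 mm², y = 118 mm, Ī = 12 000 000 mm⁴.
Top plate: 170 × 20, A = 3 400 mm², y = 228 mm, Ī = 113 333 mm⁴.
Hole (subtracted): ⌀8, A = 50.265 mm², y = 9 mm, Ī = 201.06 mm⁴.
Centroid: ȳ = ΣA·y / ΣA = 106.77 mm.
Transfer each piece to the horizontal axis through the centroid using Ī + A·d² with d = y − 106.77:
  bottom plate: d = -97.767 mm → contributes +44 859 273 mm⁴
  web plate: d = 11.233 mm → contributes +12 454 279 mm⁴
  top plate: d = 121.23 mm → contributes +50 084 932 mm⁴
  hole: d = -97.767 mm → contributes −480 654 mm⁴
Total I = 106 917 829 mm⁴.

I_xx ≈ 1.07 × 10⁸ mm⁴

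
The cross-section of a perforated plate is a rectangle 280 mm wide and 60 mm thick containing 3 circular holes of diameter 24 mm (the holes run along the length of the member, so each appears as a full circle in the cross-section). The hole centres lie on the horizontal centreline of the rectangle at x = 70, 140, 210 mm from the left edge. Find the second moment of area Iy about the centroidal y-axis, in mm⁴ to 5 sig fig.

Treat the section as a set of non-overlapping primitives; coordinates are from the bounding-box lower-left.
Plate: 280 × 60, A = 16 800 mm², x = 140 mm, Ī = 109 760 000 mm⁴.
Hole 1 (subtracted): ⌀24, A = 452.3893 mm², x = 70 mm, Ī = 16286.02 mm⁴.
Hole 2 (subtracted): ⌀24, A = 452.3893 mm², x = 140 mm, Ī = 16286.02 mm⁴.
Hole 3 (subtracted): ⌀24, A = 452.3893 mm², x = 210 mm, Ī = 16286.02 mm⁴.
By symmetry the centroid is at mid-width, x̄ = 140 mm.
Transfer each piece to the centroidal y-axis using Ī + A·d² with d = x − 140:
  plate: d = 0 mm → contributes +109 760 000 mm⁴
  hole 1: d = -70 mm → contributes −2 232 994 mm⁴
  hole 2: d = 0 mm → contributes −16286.02 mm⁴
  hole 3: d = 70 mm → contributes −2 232 994 mm⁴
Total I = 105 277 726 mm⁴.

Iy ≈ 1.0528 × 10⁸ mm⁴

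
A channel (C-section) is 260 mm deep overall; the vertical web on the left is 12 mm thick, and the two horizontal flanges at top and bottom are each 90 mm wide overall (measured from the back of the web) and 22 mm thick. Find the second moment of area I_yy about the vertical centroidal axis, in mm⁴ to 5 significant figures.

Decompose the section into non-overlapping parts with the origin at the bottom-left of its bounding rectangle.
Web: 12 × 260, A = 3 120 mm², x = 6 mm, Ī = 37 440 mm⁴.
Top flange (beyond web): 78 × 22, A = 1 716 mm², x = 51 mm, Ī = 870 012 mm⁴.
Bottom flange (beyond web): 78 × 22, A = 1 716 mm², x = 51 mm, Ī = 870 012 mm⁴.
Centroid: x̄ = ΣA·x / ΣA = 29.57143 mm.
Transfer each piece to the vertical centroidal axis using Ī + A·d² with d = x − 29.57143:
  web: d = -23.57143 mm → contributes +1 770 950 mm⁴
  top flange (beyond web): d = 21.42857 mm → contributes +1 657 971 mm⁴
  bottom flange (beyond web): d = 21.42857 mm → contributes +1 657 971 mm⁴
Total I = 5 086 893 mm⁴.

I_yy ≈ 5.0869 × 10⁶ mm⁴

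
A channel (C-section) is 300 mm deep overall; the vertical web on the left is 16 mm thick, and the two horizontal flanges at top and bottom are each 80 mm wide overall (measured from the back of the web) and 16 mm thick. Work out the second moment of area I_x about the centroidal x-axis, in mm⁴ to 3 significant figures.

Treat the section as a set of non-overlapping primitives; coordinates are from the bounding-box lower-left.
Web: 16 × 300, A = 4 800 mm², y = 150 mm, Ī = 36 000 000 mm⁴.
Top flange (beyond web): 64 × 16, A = 1 024 mm², y = 292 mm, Ī = 21 845 mm⁴.
Bottom flange (beyond web): 64 × 16, A = 1 024 mm², y = 8 mm, Ī = 21 845 mm⁴.
By symmetry the centroid is at mid-height, ȳ = 150 mm.
Transfer each piece to the centroidal x-axis using Ī + A·d² with d = y − 150:
  web: d = 0 mm → contributes +36 000 000 mm⁴
  top flange (beyond web): d = 142 mm → contributes +20 669 781 mm⁴
  bottom flange (beyond web): d = -142 mm → contributes +20 669 781 mm⁴
Total I = 77 339 563 mm⁴.

I_x ≈ 7.73 × 10⁷ mm⁴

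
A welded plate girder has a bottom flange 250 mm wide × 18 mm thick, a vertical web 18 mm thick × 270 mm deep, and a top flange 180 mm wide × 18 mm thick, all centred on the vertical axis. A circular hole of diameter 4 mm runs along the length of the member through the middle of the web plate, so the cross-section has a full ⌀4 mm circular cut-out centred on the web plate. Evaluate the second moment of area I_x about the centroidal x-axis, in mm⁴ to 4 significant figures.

I_x ≈ 1.876 × 10⁸ mm⁴

Decompose the section into non-overlapping parts with the origin at the bottom-left of its bounding rectangle.
Bottom plate: 250 × 18, A = 4 500 mm², y = 9 mm, Ī = 121 500 mm⁴.
Web plate: 18 × 270, A = 4 860 mm², y = 153 mm, Ī = 29 524 500 mm⁴.
Top plate: 180 × 18, A = 3 240 mm², y = 297 mm, Ī = 87 480 mm⁴.
Hole (subtracted): ⌀4, A = 12.5664 mm², y = 153 mm, Ī = 12.5664 mm⁴.
Centroid: ȳ = ΣA·y / ΣA = 138.586 mm.
Transfer each piece to the centroidal x-axis using Ī + A·d² with d = y − 138.586:
  bottom plate: d = -129.586 mm → contributes +75 687 453 mm⁴
  web plate: d = 14.4144 mm → contributes +30 534 283 mm⁴
  top plate: d = 158.414 mm → contributes +81 395 651 mm⁴
  hole: d = 14.4144 mm → contributes −2623.53 mm⁴
Total I = 187 614 763 mm⁴.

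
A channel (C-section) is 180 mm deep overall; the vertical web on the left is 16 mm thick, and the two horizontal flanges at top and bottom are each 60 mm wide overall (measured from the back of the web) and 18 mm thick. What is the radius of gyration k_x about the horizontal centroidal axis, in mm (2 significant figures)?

k_x ≈ 64 mm

Split into non-overlapping primitives; take the origin at the lower-left of the bounding box.
Web: 16 × 180, A = 2 880 mm², y = 90 mm, Ī = 7 776 000 mm⁴.
Top flange (beyond web): 44 × 18, A = 792 mm², y = 171 mm, Ī = 21 384 mm⁴.
Bottom flange (beyond web): 44 × 18, A = 792 mm², y = 9 mm, Ī = 21 384 mm⁴.
By symmetry the centroid is at mid-height, ȳ = 90 mm.
Transfer each piece to the horizontal centroidal axis using Ī + A·d² with d = y − 90:
  web: d = 0 mm → contributes +7 776 000 mm⁴
  top flange (beyond web): d = 81 mm → contributes +5 217 696 mm⁴
  bottom flange (beyond web): d = -81 mm → contributes +5 217 696 mm⁴
Total I = 18 211 392 mm⁴.
Radius of gyration: k = √(I/A) = √(18 211 392 / 4 464) = 63.87 mm.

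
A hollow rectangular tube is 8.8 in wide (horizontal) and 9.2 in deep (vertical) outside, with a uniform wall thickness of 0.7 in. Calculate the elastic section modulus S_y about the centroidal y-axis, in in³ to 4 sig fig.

S_y ≈ 58.88 in³

Decompose the section into non-overlapping parts with the origin at the bottom-left of its bounding rectangle.
Outer rectangle: 8.8 × 9.2, A = 80.96 in², x = 4.4 in, Ī = 522.462 in⁴.
Inner void (subtracted): 7.4 × 7.8, A = 57.72 in², x = 4.4 in, Ī = 263.396 in⁴.
By symmetry the centroid is at mid-width, x̄ = 4.4 in.
All pieces are centred on the centroidal y-axis, so I = ΣĪ (holes subtracted) = 259.066 in⁴.
Extreme fibre distance c = 4.4 in; S = I/c = 58.8787 in³.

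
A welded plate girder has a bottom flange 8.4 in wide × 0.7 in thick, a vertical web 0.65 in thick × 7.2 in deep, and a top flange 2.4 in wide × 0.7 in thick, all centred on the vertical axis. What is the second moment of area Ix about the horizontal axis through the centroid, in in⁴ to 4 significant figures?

Ix ≈ 116.0 in⁴

Break the section into simple shapes (no overlaps), measuring from the bottom-left corner of the bounding box.
Bottom plate: 8.4 × 0.7, A = 5.88 in², y = 0.35 in, Ī = 0.2401 in⁴.
Web plate: 0.65 × 7.2, A = 4.68 in², y = 4.3 in, Ī = 20.2176 in⁴.
Top plate: 2.4 × 0.7, A = 1.68 in², y = 8.25 in, Ī = 0.0686 in⁴.
Centroid: ȳ = ΣA·y / ΣA = 2.94461 in.
Transfer each piece to the horizontal axis through the centroid using Ī + A·d² with d = y − 2.94461:
  bottom plate: d = -2.59461 in → contributes +39.8242 in⁴
  web plate: d = 1.35539 in → contributes +28.8152 in⁴
  top plate: d = 5.30539 in → contributes +47.3559 in⁴
Total I = 115.995 in⁴.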